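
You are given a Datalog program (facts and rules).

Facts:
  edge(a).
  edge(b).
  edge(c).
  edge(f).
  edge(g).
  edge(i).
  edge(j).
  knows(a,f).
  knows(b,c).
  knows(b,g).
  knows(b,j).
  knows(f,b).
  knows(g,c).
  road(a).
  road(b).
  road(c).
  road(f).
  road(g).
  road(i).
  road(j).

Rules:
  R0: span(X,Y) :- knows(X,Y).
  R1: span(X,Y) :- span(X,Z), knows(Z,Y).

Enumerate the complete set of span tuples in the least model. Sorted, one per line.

round 1: derive span(a,f) via R0 from knows(a,f)
round 1: derive span(b,c) via R0 from knows(b,c)
round 1: derive span(b,g) via R0 from knows(b,g)
round 1: derive span(b,j) via R0 from knows(b,j)
round 1: derive span(f,b) via R0 from knows(f,b)
round 1: derive span(g,c) via R0 from knows(g,c)
round 2: derive span(a,b) via R1 from span(a,f), knows(f,b)
round 2: derive span(f,c) via R1 from span(f,b), knows(b,c)
round 2: derive span(f,g) via R1 from span(f,b), knows(b,g)
round 2: derive span(f,j) via R1 from span(f,b), knows(b,j)
round 3: derive span(a,c) via R1 from span(a,b), knows(b,c)
round 3: derive span(a,g) via R1 from span(a,b), knows(b,g)
round 3: derive span(a,j) via R1 from span(a,b), knows(b,j)

span(a,b)
span(a,c)
span(a,f)
span(a,g)
span(a,j)
span(b,c)
span(b,g)
span(b,j)
span(f,b)
span(f,c)
span(f,g)
span(f,j)
span(g,c)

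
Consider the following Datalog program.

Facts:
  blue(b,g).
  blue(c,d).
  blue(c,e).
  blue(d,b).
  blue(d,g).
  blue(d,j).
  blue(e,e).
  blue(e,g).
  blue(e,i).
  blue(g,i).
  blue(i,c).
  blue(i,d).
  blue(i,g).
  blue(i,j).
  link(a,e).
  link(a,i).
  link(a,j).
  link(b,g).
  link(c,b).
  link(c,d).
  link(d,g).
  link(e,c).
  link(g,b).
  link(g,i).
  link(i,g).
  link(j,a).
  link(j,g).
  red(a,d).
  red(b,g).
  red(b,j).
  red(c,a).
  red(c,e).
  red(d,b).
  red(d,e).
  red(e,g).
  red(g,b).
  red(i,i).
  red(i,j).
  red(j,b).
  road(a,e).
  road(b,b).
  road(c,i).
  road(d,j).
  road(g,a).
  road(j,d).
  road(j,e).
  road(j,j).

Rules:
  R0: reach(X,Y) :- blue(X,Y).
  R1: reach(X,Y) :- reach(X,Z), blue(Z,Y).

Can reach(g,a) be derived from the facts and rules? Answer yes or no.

round 1: derive reach(b,g) via R0 from blue(b,g)
round 1: derive reach(c,d) via R0 from blue(c,d)
round 1: derive reach(c,e) via R0 from blue(c,e)
round 1: derive reach(d,b) via R0 from blue(d,b)
round 1: derive reach(d,g) via R0 from blue(d,g)
round 1: derive reach(d,j) via R0 from blue(d,j)
round 1: derive reach(e,e) via R0 from blue(e,e)
round 1: derive reach(e,g) via R0 from blue(e,g)
round 1: derive reach(e,i) via R0 from blue(e,i)
round 1: derive reach(g,i) via R0 from blue(g,i)
round 1: derive reach(i,c) via R0 from blue(i,c)
round 1: derive reach(i,d) via R0 from blue(i,d)
round 1: derive reach(i,g) via R0 from blue(i,g)
round 1: derive reach(i,j) via R0 from blue(i,j)
round 2: derive reach(b,i) via R1 from reach(b,g), blue(g,i)
round 2: derive reach(c,b) via R1 from reach(c,d), blue(d,b)
round 2: derive reach(c,g) via R1 from reach(c,d), blue(d,g)
round 2: derive reach(c,i) via R1 from reach(c,e), blue(e,i)
round 2: derive reach(c,j) via R1 from reach(c,d), blue(d,j)
round 2: derive reach(d,i) via R1 from reach(d,g), blue(g,i)
round 2: derive reach(e,c) via R1 from reach(e,i), blue(i,c)
round 2: derive reach(e,d) via R1 from reach(e,i), blue(i,d)
round 2: derive reach(e,j) via R1 from reach(e,i), blue(i,j)
round 2: derive reach(g,c) via R1 from reach(g,i), blue(i,c)
round 2: derive reach(g,d) via R1 from reach(g,i), blue(i,d)
round 2: derive reach(g,g) via R1 from reach(g,i), blue(i,g)
round 2: derive reach(g,j) via R1 from reach(g,i), blue(i,j)
round 2: derive reach(i,b) via R1 from reach(i,d), blue(d,b)
round 2: derive reach(i,e) via R1 from reach(i,c), blue(c,e)
round 2: derive reach(i,i) via R1 from reach(i,g), blue(g,i)
round 3: derive reach(b,c) via R1 from reach(b,i), blue(i,c)
round 3: derive reach(b,d) via R1 from reach(b,i), blue(i,d)
round 3: derive reach(b,j) via R1 from reach(b,i), blue(i,j)
round 3: derive reach(c,c) via R1 from reach(c,i), blue(i,c)
round 3: derive reach(d,c) via R1 from reach(d,i), blue(i,c)
round 3: derive reach(d,d) via R1 from reach(d,i), blue(i,d)
round 3: derive reach(e,b) via R1 from reach(e,d), blue(d,b)
round 3: derive reach(g,b) via R1 from reach(g,d), blue(d,b)
round 3: derive reach(g,e) via R1 from reach(g,c), blue(c,e)
round 4: derive reach(b,b) via R1 from reach(b,d), blue(d,b)
round 4: derive reach(b,e) via R1 from reach(b,c), blue(c,e)
round 4: derive reach(d,e) via R1 from reach(d,c), blue(c,e)

no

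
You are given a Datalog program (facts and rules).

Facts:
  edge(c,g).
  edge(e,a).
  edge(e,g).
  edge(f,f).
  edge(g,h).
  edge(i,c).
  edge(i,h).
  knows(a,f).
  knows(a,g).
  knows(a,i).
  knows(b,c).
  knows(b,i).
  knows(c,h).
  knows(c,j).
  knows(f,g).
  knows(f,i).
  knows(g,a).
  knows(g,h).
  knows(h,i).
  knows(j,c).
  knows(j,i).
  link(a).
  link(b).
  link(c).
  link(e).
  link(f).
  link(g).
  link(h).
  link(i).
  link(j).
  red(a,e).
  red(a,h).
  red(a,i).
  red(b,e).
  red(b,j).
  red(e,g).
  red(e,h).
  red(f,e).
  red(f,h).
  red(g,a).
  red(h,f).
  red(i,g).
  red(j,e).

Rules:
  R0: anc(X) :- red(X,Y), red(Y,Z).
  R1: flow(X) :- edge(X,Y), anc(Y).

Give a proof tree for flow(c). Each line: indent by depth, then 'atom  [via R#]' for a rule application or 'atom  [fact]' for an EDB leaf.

flow(c)  [via R1]
  edge(c,g)  [fact]
  anc(g)  [via R0]
    red(g,a)  [fact]
    red(a,e)  [fact]

round 1: derive anc(a) via R0 from red(a,e), red(e,g)
round 1: derive anc(b) via R0 from red(b,e), red(e,g)
round 1: derive anc(e) via R0 from red(e,g), red(g,a)
round 1: derive anc(f) via R0 from red(f,e), red(e,g)
round 1: derive anc(g) via R0 from red(g,a), red(a,e)
round 1: derive anc(h) via R0 from red(h,f), red(f,e)
round 1: derive anc(i) via R0 from red(i,g), red(g,a)
round 1: derive anc(j) via R0 from red(j,e), red(e,g)
round 2: derive flow(c) via R1 from edge(c,g), anc(g)
round 2: derive flow(e) via R1 from edge(e,a), anc(a)
round 2: derive flow(f) via R1 from edge(f,f), anc(f)
round 2: derive flow(g) via R1 from edge(g,h), anc(h)
round 2: derive flow(i) via R1 from edge(i,h), anc(h)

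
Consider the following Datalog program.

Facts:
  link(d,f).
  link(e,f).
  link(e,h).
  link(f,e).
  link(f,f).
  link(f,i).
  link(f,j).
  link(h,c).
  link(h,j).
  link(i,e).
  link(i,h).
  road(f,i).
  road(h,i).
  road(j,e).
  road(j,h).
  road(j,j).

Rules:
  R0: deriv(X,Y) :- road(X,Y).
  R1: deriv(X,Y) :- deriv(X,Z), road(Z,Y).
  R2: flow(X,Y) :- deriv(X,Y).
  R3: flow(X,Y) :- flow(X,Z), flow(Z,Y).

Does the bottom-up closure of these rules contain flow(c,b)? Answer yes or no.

round 1: derive deriv(f,i) via R0 from road(f,i)
round 1: derive deriv(h,i) via R0 from road(h,i)
round 1: derive deriv(j,e) via R0 from road(j,e)
round 1: derive deriv(j,h) via R0 from road(j,h)
round 1: derive deriv(j,j) via R0 from road(j,j)
round 2: derive deriv(j,i) via R1 from deriv(j,h), road(h,i)
round 2: derive flow(f,i) via R2 from deriv(f,i)
round 2: derive flow(h,i) via R2 from deriv(h,i)
round 2: derive flow(j,e) via R2 from deriv(j,e)
round 2: derive flow(j,h) via R2 from deriv(j,h)
round 2: derive flow(j,j) via R2 from deriv(j,j)
round 3: derive flow(j,i) via R2 from deriv(j,i)

no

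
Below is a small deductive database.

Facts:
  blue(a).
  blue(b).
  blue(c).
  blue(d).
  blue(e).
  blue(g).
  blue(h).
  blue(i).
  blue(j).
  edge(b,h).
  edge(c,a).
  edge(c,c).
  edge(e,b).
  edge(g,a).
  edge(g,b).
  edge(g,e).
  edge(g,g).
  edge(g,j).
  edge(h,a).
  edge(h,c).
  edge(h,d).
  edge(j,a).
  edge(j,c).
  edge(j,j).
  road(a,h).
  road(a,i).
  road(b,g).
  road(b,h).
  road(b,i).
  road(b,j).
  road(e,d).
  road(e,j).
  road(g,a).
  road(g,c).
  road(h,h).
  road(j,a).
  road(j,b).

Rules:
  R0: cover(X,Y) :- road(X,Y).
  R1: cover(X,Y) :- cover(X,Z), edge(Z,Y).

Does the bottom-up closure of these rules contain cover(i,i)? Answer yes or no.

round 1: derive cover(a,h) via R0 from road(a,h)
round 1: derive cover(a,i) via R0 from road(a,i)
round 1: derive cover(b,g) via R0 from road(b,g)
round 1: derive cover(b,h) via R0 from road(b,h)
round 1: derive cover(b,i) via R0 from road(b,i)
round 1: derive cover(b,j) via R0 from road(b,j)
round 1: derive cover(e,d) via R0 from road(e,d)
round 1: derive cover(e,j) via R0 from road(e,j)
round 1: derive cover(g,a) via R0 from road(g,a)
round 1: derive cover(g,c) via R0 from road(g,c)
round 1: derive cover(h,h) via R0 from road(h,h)
round 1: derive cover(j,a) via R0 from road(j,a)
round 1: derive cover(j,b) via R0 from road(j,b)
round 2: derive cover(a,a) via R1 from cover(a,h), edge(h,a)
round 2: derive cover(a,c) via R1 from cover(a,h), edge(h,c)
round 2: derive cover(a,d) via R1 from cover(a,h), edge(h,d)
round 2: derive cover(b,a) via R1 from cover(b,g), edge(g,a)
round 2: derive cover(b,b) via R1 from cover(b,g), edge(g,b)
round 2: derive cover(b,c) via R1 from cover(b,h), edge(h,c)
round 2: derive cover(b,d) via R1 from cover(b,h), edge(h,d)
round 2: derive cover(b,e) via R1 from cover(b,g), edge(g,e)
round 2: derive cover(e,a) via R1 from cover(e,j), edge(j,a)
round 2: derive cover(e,c) via R1 from cover(e,j), edge(j,c)
round 2: derive cover(h,a) via R1 from cover(h,h), edge(h,a)
round 2: derive cover(h,c) via R1 from cover(h,h), edge(h,c)
round 2: derive cover(h,d) via R1 from cover(h,h), edge(h,d)
round 2: derive cover(j,h) via R1 from cover(j,b), edge(b,h)
round 3: derive cover(j,c) via R1 from cover(j,h), edge(h,c)
round 3: derive cover(j,d) via R1 from cover(j,h), edge(h,d)

no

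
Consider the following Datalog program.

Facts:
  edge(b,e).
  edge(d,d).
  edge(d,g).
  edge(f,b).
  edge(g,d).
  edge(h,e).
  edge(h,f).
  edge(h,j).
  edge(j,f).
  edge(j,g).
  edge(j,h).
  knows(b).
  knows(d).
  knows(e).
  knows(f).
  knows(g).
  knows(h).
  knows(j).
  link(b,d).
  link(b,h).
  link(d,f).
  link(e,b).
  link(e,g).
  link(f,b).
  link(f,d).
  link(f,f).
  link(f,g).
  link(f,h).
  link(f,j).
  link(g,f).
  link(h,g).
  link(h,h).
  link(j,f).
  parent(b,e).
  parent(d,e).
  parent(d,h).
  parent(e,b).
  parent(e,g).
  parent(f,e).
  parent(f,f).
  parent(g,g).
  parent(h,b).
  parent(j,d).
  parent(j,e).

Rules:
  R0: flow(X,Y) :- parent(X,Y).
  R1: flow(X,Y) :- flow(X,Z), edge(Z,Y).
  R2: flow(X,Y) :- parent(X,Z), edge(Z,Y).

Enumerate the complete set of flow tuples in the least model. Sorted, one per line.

round 1: derive flow(b,e) via R0 from parent(b,e)
round 1: derive flow(d,e) via R0 from parent(d,e)
round 1: derive flow(d,h) via R0 from parent(d,h)
round 1: derive flow(e,b) via R0 from parent(e,b)
round 1: derive flow(e,g) via R0 from parent(e,g)
round 1: derive flow(f,e) via R0 from parent(f,e)
round 1: derive flow(f,f) via R0 from parent(f,f)
round 1: derive flow(g,g) via R0 from parent(g,g)
round 1: derive flow(h,b) via R0 from parent(h,b)
round 1: derive flow(j,d) via R0 from parent(j,d)
round 1: derive flow(j,e) via R0 from parent(j,e)
round 1: derive flow(d,f) via R2 from parent(d,h), edge(h,f)
round 1: derive flow(d,j) via R2 from parent(d,h), edge(h,j)
round 1: derive flow(e,d) via R2 from parent(e,g), edge(g,d)
round 1: derive flow(e,e) via R2 from parent(e,b), edge(b,e)
round 1: derive flow(f,b) via R2 from parent(f,f), edge(f,b)
round 1: derive flow(g,d) via R2 from parent(g,g), edge(g,d)
round 1: derive flow(h,e) via R2 from parent(h,b), edge(b,e)
round 1: derive flow(j,g) via R2 from parent(j,d), edge(d,g)
round 2: derive flow(d,b) via R1 from flow(d,f), edge(f,b)
round 2: derive flow(d,g) via R1 from flow(d,j), edge(j,g)
round 3: derive flow(d,d) via R1 from flow(d,g), edge(g,d)

flow(b,e)
flow(d,b)
flow(d,d)
flow(d,e)
flow(d,f)
flow(d,g)
flow(d,h)
flow(d,j)
flow(e,b)
flow(e,d)
flow(e,e)
flow(e,g)
flow(f,b)
flow(f,e)
flow(f,f)
flow(g,d)
flow(g,g)
flow(h,b)
flow(h,e)
flow(j,d)
flow(j,e)
flow(j,g)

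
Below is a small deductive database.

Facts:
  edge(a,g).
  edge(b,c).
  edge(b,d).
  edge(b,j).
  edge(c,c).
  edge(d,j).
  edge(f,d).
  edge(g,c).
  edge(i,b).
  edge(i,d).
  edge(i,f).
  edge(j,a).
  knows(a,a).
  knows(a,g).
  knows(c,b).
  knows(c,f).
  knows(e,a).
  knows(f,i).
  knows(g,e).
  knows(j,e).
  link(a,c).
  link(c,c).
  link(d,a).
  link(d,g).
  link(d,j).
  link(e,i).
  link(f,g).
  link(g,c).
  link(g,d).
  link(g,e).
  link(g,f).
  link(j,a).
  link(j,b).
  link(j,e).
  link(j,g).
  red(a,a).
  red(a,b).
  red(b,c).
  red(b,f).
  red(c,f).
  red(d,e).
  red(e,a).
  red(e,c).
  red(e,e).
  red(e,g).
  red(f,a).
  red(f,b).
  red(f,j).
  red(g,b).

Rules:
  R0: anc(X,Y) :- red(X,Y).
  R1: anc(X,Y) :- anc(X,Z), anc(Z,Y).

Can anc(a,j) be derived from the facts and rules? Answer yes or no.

round 1: derive anc(a,a) via R0 from red(a,a)
round 1: derive anc(a,b) via R0 from red(a,b)
round 1: derive anc(b,c) via R0 from red(b,c)
round 1: derive anc(b,f) via R0 from red(b,f)
round 1: derive anc(c,f) via R0 from red(c,f)
round 1: derive anc(d,e) via R0 from red(d,e)
round 1: derive anc(e,a) via R0 from red(e,a)
round 1: derive anc(e,c) via R0 from red(e,c)
round 1: derive anc(e,e) via R0 from red(e,e)
round 1: derive anc(e,g) via R0 from red(e,g)
round 1: derive anc(f,a) via R0 from red(f,a)
round 1: derive anc(f,b) via R0 from red(f,b)
round 1: derive anc(f,j) via R0 from red(f,j)
round 1: derive anc(g,b) via R0 from red(g,b)
round 2: derive anc(a,c) via R1 from anc(a,b), anc(b,c)
round 2: derive anc(a,f) via R1 from anc(a,b), anc(b,f)
round 2: derive anc(b,a) via R1 from anc(b,f), anc(f,a)
round 2: derive anc(b,b) via R1 from anc(b,f), anc(f,b)
round 2: derive anc(b,j) via R1 from anc(b,f), anc(f,j)
round 2: derive anc(c,a) via R1 from anc(c,f), anc(f,a)
round 2: derive anc(c,b) via R1 from anc(c,f), anc(f,b)
round 2: derive anc(c,j) via R1 from anc(c,f), anc(f,j)
round 2: derive anc(d,a) via R1 from anc(d,e), anc(e,a)
round 2: derive anc(d,c) via R1 from anc(d,e), anc(e,c)
round 2: derive anc(d,g) via R1 from anc(d,e), anc(e,g)
round 2: derive anc(e,b) via R1 from anc(e,a), anc(a,b)
round 2: derive anc(e,f) via R1 from anc(e,c), anc(c,f)
round 2: derive anc(f,c) via R1 from anc(f,b), anc(b,c)
round 2: derive anc(f,f) via R1 from anc(f,b), anc(b,f)
round 2: derive anc(g,c) via R1 from anc(g,b), anc(b,c)
round 2: derive anc(g,f) via R1 from anc(g,b), anc(b,f)
round 3: derive anc(a,j) via R1 from anc(a,b), anc(b,j)
round 3: derive anc(c,c) via R1 from anc(c,a), anc(a,c)
round 3: derive anc(d,b) via R1 from anc(d,a), anc(a,b)
round 3: derive anc(d,f) via R1 from anc(d,a), anc(a,f)
round 3: derive anc(d,j) via R1 from anc(d,c), anc(c,j)
round 3: derive anc(e,j) via R1 from anc(e,b), anc(b,j)
round 3: derive anc(g,a) via R1 from anc(g,b), anc(b,a)
round 3: derive anc(g,j) via R1 from anc(g,b), anc(b,j)

yes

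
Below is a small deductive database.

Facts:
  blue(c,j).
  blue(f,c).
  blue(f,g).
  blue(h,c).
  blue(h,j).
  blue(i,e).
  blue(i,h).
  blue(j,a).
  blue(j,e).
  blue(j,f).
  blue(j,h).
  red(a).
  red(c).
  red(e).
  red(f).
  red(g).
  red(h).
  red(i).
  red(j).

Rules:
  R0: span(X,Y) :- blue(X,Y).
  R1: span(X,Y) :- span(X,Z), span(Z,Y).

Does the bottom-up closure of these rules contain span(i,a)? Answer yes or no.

round 1: derive span(c,j) via R0 from blue(c,j)
round 1: derive span(f,c) via R0 from blue(f,c)
round 1: derive span(f,g) via R0 from blue(f,g)
round 1: derive span(h,c) via R0 from blue(h,c)
round 1: derive span(h,j) via R0 from blue(h,j)
round 1: derive span(i,e) via R0 from blue(i,e)
round 1: derive span(i,h) via R0 from blue(i,h)
round 1: derive span(j,a) via R0 from blue(j,a)
round 1: derive span(j,e) via R0 from blue(j,e)
round 1: derive span(j,f) via R0 from blue(j,f)
round 1: derive span(j,h) via R0 from blue(j,h)
round 2: derive span(c,a) via R1 from span(c,j), span(j,a)
round 2: derive span(c,e) via R1 from span(c,j), span(j,e)
round 2: derive span(c,f) via R1 from span(c,j), span(j,f)
round 2: derive span(c,h) via R1 from span(c,j), span(j,h)
round 2: derive span(f,j) via R1 from span(f,c), span(c,j)
round 2: derive span(h,a) via R1 from span(h,j), span(j,a)
round 2: derive span(h,e) via R1 from span(h,j), span(j,e)
round 2: derive span(h,f) via R1 from span(h,j), span(j,f)
round 2: derive span(h,h) via R1 from span(h,j), span(j,h)
round 2: derive span(i,c) via R1 from span(i,h), span(h,c)
round 2: derive span(i,j) via R1 from span(i,h), span(h,j)
round 2: derive span(j,c) via R1 from span(j,f), span(f,c)
round 2: derive span(j,g) via R1 from span(j,f), span(f,g)
round 2: derive span(j,j) via R1 from span(j,h), span(h,j)
round 3: derive span(c,c) via R1 from span(c,f), span(f,c)
round 3: derive span(c,g) via R1 from span(c,f), span(f,g)
round 3: derive span(f,a) via R1 from span(f,c), span(c,a)
round 3: derive span(f,e) via R1 from span(f,c), span(c,e)
round 3: derive span(f,f) via R1 from span(f,c), span(c,f)
round 3: derive span(f,h) via R1 from span(f,c), span(c,h)
round 3: derive span(h,g) via R1 from span(h,f), span(f,g)
round 3: derive span(i,a) via R1 from span(i,c), span(c,a)
round 3: derive span(i,f) via R1 from span(i,c), span(c,f)
round 3: derive span(i,g) via R1 from span(i,j), span(j,g)

yes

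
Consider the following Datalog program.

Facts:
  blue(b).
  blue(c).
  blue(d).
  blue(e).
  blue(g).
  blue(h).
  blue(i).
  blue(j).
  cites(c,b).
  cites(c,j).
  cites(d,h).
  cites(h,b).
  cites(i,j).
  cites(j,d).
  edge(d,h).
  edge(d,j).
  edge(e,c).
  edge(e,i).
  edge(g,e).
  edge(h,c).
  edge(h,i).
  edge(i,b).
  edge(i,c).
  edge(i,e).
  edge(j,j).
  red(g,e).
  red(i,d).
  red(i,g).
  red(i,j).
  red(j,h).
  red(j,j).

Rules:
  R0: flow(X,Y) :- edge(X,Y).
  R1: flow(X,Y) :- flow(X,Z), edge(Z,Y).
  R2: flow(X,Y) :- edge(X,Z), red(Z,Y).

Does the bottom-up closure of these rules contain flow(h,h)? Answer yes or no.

yes

round 1: derive flow(d,h) via R0 from edge(d,h)
round 1: derive flow(d,j) via R0 from edge(d,j)
round 1: derive flow(e,c) via R0 from edge(e,c)
round 1: derive flow(e,i) via R0 from edge(e,i)
round 1: derive flow(g,e) via R0 from edge(g,e)
round 1: derive flow(h,c) via R0 from edge(h,c)
round 1: derive flow(h,i) via R0 from edge(h,i)
round 1: derive flow(i,b) via R0 from edge(i,b)
round 1: derive flow(i,c) via R0 from edge(i,c)
round 1: derive flow(i,e) via R0 from edge(i,e)
round 1: derive flow(j,j) via R0 from edge(j,j)
round 1: derive flow(e,d) via R2 from edge(e,i), red(i,d)
round 1: derive flow(e,g) via R2 from edge(e,i), red(i,g)
round 1: derive flow(e,j) via R2 from edge(e,i), red(i,j)
round 1: derive flow(h,d) via R2 from edge(h,i), red(i,d)
round 1: derive flow(h,g) via R2 from edge(h,i), red(i,g)
round 1: derive flow(h,j) via R2 from edge(h,i), red(i,j)
round 1: derive flow(j,h) via R2 from edge(j,j), red(j,h)
round 2: derive flow(d,c) via R1 from flow(d,h), edge(h,c)
round 2: derive flow(d,i) via R1 from flow(d,h), edge(h,i)
round 2: derive flow(e,b) via R1 from flow(e,i), edge(i,b)
round 2: derive flow(e,e) via R1 from flow(e,g), edge(g,e)
round 2: derive flow(e,h) via R1 from flow(e,d), edge(d,h)
round 2: derive flow(g,c) via R1 from flow(g,e), edge(e,c)
round 2: derive flow(g,i) via R1 from flow(g,e), edge(e,i)
round 2: derive flow(h,b) via R1 from flow(h,i), edge(i,b)
round 2: derive flow(h,e) via R1 from flow(h,g), edge(g,e)
round 2: derive flow(h,h) via R1 from flow(h,d), edge(d,h)
round 2: derive flow(i,i) via R1 from flow(i,e), edge(e,i)
round 2: derive flow(j,c) via R1 from flow(j,h), edge(h,c)
round 2: derive flow(j,i) via R1 from flow(j,h), edge(h,i)
round 3: derive flow(d,b) via R1 from flow(d,i), edge(i,b)
round 3: derive flow(d,e) via R1 from flow(d,i), edge(i,e)
round 3: derive flow(g,b) via R1 from flow(g,i), edge(i,b)
round 3: derive flow(j,b) via R1 from flow(j,i), edge(i,b)
round 3: derive flow(j,e) via R1 from flow(j,i), edge(i,e)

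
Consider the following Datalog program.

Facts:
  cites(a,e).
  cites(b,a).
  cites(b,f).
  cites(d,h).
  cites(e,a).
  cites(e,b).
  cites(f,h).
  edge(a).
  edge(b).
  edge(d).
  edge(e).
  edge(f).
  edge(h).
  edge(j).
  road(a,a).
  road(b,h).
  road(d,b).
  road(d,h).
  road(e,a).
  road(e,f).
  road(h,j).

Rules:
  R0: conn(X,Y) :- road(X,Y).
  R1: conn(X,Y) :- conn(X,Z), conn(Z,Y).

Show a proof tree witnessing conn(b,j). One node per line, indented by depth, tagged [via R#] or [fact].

round 1: derive conn(a,a) via R0 from road(a,a)
round 1: derive conn(b,h) via R0 from road(b,h)
round 1: derive conn(d,b) via R0 from road(d,b)
round 1: derive conn(d,h) via R0 from road(d,h)
round 1: derive conn(e,a) via R0 from road(e,a)
round 1: derive conn(e,f) via R0 from road(e,f)
round 1: derive conn(h,j) via R0 from road(h,j)
round 2: derive conn(b,j) via R1 from conn(b,h), conn(h,j)
round 2: derive conn(d,j) via R1 from conn(d,h), conn(h,j)

conn(b,j)  [via R1]
  conn(b,h)  [via R0]
    road(b,h)  [fact]
  conn(h,j)  [via R0]
    road(h,j)  [fact]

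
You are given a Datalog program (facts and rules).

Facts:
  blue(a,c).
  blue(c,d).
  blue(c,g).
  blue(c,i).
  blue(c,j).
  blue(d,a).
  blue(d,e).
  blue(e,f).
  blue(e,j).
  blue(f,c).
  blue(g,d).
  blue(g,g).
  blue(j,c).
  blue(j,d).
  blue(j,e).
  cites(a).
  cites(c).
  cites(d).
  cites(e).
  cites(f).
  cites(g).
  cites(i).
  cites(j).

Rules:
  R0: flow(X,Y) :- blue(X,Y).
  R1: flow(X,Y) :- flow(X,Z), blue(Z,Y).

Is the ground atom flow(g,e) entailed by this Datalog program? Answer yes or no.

round 1: derive flow(a,c) via R0 from blue(a,c)
round 1: derive flow(c,d) via R0 from blue(c,d)
round 1: derive flow(c,g) via R0 from blue(c,g)
round 1: derive flow(c,i) via R0 from blue(c,i)
round 1: derive flow(c,j) via R0 from blue(c,j)
round 1: derive flow(d,a) via R0 from blue(d,a)
round 1: derive flow(d,e) via R0 from blue(d,e)
round 1: derive flow(e,f) via R0 from blue(e,f)
round 1: derive flow(e,j) via R0 from blue(e,j)
round 1: derive flow(f,c) via R0 from blue(f,c)
round 1: derive flow(g,d) via R0 from blue(g,d)
round 1: derive flow(g,g) via R0 from blue(g,g)
round 1: derive flow(j,c) via R0 from blue(j,c)
round 1: derive flow(j,d) via R0 from blue(j,d)
round 1: derive flow(j,e) via R0 from blue(j,e)
round 2: derive flow(a,d) via R1 from flow(a,c), blue(c,d)
round 2: derive flow(a,g) via R1 from flow(a,c), blue(c,g)
round 2: derive flow(a,i) via R1 from flow(a,c), blue(c,i)
round 2: derive flow(a,j) via R1 from flow(a,c), blue(c,j)
round 2: derive flow(c,a) via R1 from flow(c,d), blue(d,a)
round 2: derive flow(c,c) via R1 from flow(c,j), blue(j,c)
round 2: derive flow(c,e) via R1 from flow(c,d), blue(d,e)
round 2: derive flow(d,c) via R1 from flow(d,a), blue(a,c)
round 2: derive flow(d,f) via R1 from flow(d,e), blue(e,f)
round 2: derive flow(d,j) via R1 from flow(d,e), blue(e,j)
round 2: derive flow(e,c) via R1 from flow(e,f), blue(f,c)
round 2: derive flow(e,d) via R1 from flow(e,j), blue(j,d)
round 2: derive flow(e,e) via R1 from flow(e,j), blue(j,e)
round 2: derive flow(f,d) via R1 from flow(f,c), blue(c,d)
round 2: derive flow(f,g) via R1 from flow(f,c), blue(c,g)
round 2: derive flow(f,i) via R1 from flow(f,c), blue(c,i)
round 2: derive flow(f,j) via R1 from flow(f,c), blue(c,j)
round 2: derive flow(g,a) via R1 from flow(g,d), blue(d,a)
round 2: derive flow(g,e) via R1 from flow(g,d), blue(d,e)
round 2: derive flow(j,a) via R1 from flow(j,d), blue(d,a)
round 2: derive flow(j,f) via R1 from flow(j,e), blue(e,f)
round 2: derive flow(j,g) via R1 from flow(j,c), blue(c,g)
round 2: derive flow(j,i) via R1 from flow(j,c), blue(c,i)
round 2: derive flow(j,j) via R1 from flow(j,c), blue(c,j)
round 3: derive flow(a,a) via R1 from flow(a,d), blue(d,a)
round 3: derive flow(a,e) via R1 from flow(a,d), blue(d,e)
round 3: derive flow(c,f) via R1 from flow(c,e), blue(e,f)
round 3: derive flow(d,d) via R1 from flow(d,c), blue(c,d)
round 3: derive flow(d,g) via R1 from flow(d,c), blue(c,g)
round 3: derive flow(d,i) via R1 from flow(d,c), blue(c,i)
round 3: derive flow(e,a) via R1 from flow(e,d), blue(d,a)
round 3: derive flow(e,g) via R1 from flow(e,c), blue(c,g)
round 3: derive flow(e,i) via R1 from flow(e,c), blue(c,i)
round 3: derive flow(f,a) via R1 from flow(f,d), blue(d,a)
round 3: derive flow(f,e) via R1 from flow(f,d), blue(d,e)
round 3: derive flow(g,c) via R1 from flow(g,a), blue(a,c)
round 3: derive flow(g,f) via R1 from flow(g,e), blue(e,f)
round 3: derive flow(g,j) via R1 from flow(g,e), blue(e,j)
round 4: derive flow(a,f) via R1 from flow(a,e), blue(e,f)
round 4: derive flow(f,f) via R1 from flow(f,e), blue(e,f)
round 4: derive flow(g,i) via R1 from flow(g,c), blue(c,i)

yes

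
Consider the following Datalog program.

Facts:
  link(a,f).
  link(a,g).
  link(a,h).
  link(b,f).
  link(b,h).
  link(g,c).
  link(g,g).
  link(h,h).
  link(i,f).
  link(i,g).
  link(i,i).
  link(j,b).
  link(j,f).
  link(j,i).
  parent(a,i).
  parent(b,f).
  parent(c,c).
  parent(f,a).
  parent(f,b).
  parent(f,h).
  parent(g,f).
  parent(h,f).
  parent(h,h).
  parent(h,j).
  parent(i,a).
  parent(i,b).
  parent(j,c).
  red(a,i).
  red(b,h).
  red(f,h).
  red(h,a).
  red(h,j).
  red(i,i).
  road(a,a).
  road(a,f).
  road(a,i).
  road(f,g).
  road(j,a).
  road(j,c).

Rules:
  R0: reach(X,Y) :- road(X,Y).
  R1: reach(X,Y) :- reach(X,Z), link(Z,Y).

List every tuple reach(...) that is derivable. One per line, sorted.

round 1: derive reach(a,a) via R0 from road(a,a)
round 1: derive reach(a,f) via R0 from road(a,f)
round 1: derive reach(a,i) via R0 from road(a,i)
round 1: derive reach(f,g) via R0 from road(f,g)
round 1: derive reach(j,a) via R0 from road(j,a)
round 1: derive reach(j,c) via R0 from road(j,c)
round 2: derive reach(a,g) via R1 from reach(a,a), link(a,g)
round 2: derive reach(a,h) via R1 from reach(a,a), link(a,h)
round 2: derive reach(f,c) via R1 from reach(f,g), link(g,c)
round 2: derive reach(j,f) via R1 from reach(j,a), link(a,f)
round 2: derive reach(j,g) via R1 from reach(j,a), link(a,g)
round 2: derive reach(j,h) via R1 from reach(j,a), link(a,h)
round 3: derive reach(a,c) via R1 from reach(a,g), link(g,c)

reach(a,a)
reach(a,c)
reach(a,f)
reach(a,g)
reach(a,h)
reach(a,i)
reach(f,c)
reach(f,g)
reach(j,a)
reach(j,c)
reach(j,f)
reach(j,g)
reach(j,h)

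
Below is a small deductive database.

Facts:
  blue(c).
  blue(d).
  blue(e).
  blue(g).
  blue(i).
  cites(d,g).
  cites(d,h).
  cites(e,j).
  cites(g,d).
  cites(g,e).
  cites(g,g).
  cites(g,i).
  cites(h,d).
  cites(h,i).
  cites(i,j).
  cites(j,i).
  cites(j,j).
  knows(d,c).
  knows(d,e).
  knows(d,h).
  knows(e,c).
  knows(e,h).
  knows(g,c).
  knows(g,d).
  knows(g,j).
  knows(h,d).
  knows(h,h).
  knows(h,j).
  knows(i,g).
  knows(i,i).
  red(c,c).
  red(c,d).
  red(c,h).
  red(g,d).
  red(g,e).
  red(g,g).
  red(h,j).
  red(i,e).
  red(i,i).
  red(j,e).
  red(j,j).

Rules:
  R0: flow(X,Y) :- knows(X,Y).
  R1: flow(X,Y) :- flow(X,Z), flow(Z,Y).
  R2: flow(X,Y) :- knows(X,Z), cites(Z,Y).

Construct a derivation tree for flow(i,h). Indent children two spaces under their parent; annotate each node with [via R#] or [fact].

round 1: derive flow(d,c) via R0 from knows(d,c)
round 1: derive flow(d,e) via R0 from knows(d,e)
round 1: derive flow(d,h) via R0 from knows(d,h)
round 1: derive flow(e,c) via R0 from knows(e,c)
round 1: derive flow(e,h) via R0 from knows(e,h)
round 1: derive flow(g,c) via R0 from knows(g,c)
round 1: derive flow(g,d) via R0 from knows(g,d)
round 1: derive flow(g,j) via R0 from knows(g,j)
round 1: derive flow(h,d) via R0 from knows(h,d)
round 1: derive flow(h,h) via R0 from knows(h,h)
round 1: derive flow(h,j) via R0 from knows(h,j)
round 1: derive flow(i,g) via R0 from knows(i,g)
round 1: derive flow(i,i) via R0 from knows(i,i)
round 1: derive flow(d,d) via R2 from knows(d,h), cites(h,d)
round 1: derive flow(d,i) via R2 from knows(d,h), cites(h,i)
round 1: derive flow(d,j) via R2 from knows(d,e), cites(e,j)
round 1: derive flow(e,d) via R2 from knows(e,h), cites(h,d)
round 1: derive flow(e,i) via R2 from knows(e,h), cites(h,i)
round 1: derive flow(g,g) via R2 from knows(g,d), cites(d,g)
round 1: derive flow(g,h) via R2 from knows(g,d), cites(d,h)
round 1: derive flow(g,i) via R2 from knows(g,j), cites(j,i)
round 1: derive flow(h,g) via R2 from knows(h,d), cites(d,g)
round 1: derive flow(h,i) via R2 from knows(h,h), cites(h,i)
round 1: derive flow(i,d) via R2 from knows(i,g), cites(g,d)
round 1: derive flow(i,e) via R2 from knows(i,g), cites(g,e)
round 1: derive flow(i,j) via R2 from knows(i,i), cites(i,j)
round 2: derive flow(d,g) via R1 from flow(d,h), flow(h,g)
round 2: derive flow(e,e) via R1 from flow(e,d), flow(d,e)
round 2: derive flow(e,g) via R1 from flow(e,h), flow(h,g)
round 2: derive flow(e,j) via R1 from flow(e,d), flow(d,j)
round 2: derive flow(g,e) via R1 from flow(g,d), flow(d,e)
round 2: derive flow(h,c) via R1 from flow(h,d), flow(d,c)
round 2: derive flow(h,e) via R1 from flow(h,d), flow(d,e)
round 2: derive flow(i,c) via R1 from flow(i,d), flow(d,c)
round 2: derive flow(i,h) via R1 from flow(i,d), flow(d,h)

flow(i,h)  [via R1]
  flow(i,d)  [via R2]
    knows(i,g)  [fact]
    cites(g,d)  [fact]
  flow(d,h)  [via R0]
    knows(d,h)  [fact]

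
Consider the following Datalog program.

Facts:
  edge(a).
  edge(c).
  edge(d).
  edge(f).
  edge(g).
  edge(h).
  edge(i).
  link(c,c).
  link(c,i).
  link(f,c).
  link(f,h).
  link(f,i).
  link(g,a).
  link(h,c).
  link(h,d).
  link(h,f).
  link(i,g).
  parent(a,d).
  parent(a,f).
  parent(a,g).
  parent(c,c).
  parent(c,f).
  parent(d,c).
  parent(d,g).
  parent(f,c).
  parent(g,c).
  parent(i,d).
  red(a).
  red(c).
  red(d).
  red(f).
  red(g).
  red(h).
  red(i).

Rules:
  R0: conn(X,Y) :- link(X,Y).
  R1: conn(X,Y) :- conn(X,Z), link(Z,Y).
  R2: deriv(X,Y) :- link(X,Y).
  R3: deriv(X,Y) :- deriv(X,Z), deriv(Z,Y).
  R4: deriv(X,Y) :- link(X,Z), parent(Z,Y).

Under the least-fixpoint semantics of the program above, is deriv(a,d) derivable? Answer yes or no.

no

round 1: derive deriv(c,c) via R2 from link(c,c)
round 1: derive deriv(c,i) via R2 from link(c,i)
round 1: derive deriv(f,c) via R2 from link(f,c)
round 1: derive deriv(f,h) via R2 from link(f,h)
round 1: derive deriv(f,i) via R2 from link(f,i)
round 1: derive deriv(g,a) via R2 from link(g,a)
round 1: derive deriv(h,c) via R2 from link(h,c)
round 1: derive deriv(h,d) via R2 from link(h,d)
round 1: derive deriv(h,f) via R2 from link(h,f)
round 1: derive deriv(i,g) via R2 from link(i,g)
round 1: derive deriv(c,d) via R4 from link(c,i), parent(i,d)
round 1: derive deriv(c,f) via R4 from link(c,c), parent(c,f)
round 1: derive deriv(f,d) via R4 from link(f,i), parent(i,d)
round 1: derive deriv(f,f) via R4 from link(f,c), parent(c,f)
round 1: derive deriv(g,d) via R4 from link(g,a), parent(a,d)
round 1: derive deriv(g,f) via R4 from link(g,a), parent(a,f)
round 1: derive deriv(g,g) via R4 from link(g,a), parent(a,g)
round 1: derive deriv(h,g) via R4 from link(h,d), parent(d,g)
round 1: derive deriv(i,c) via R4 from link(i,g), parent(g,c)
round 2: derive deriv(c,g) via R3 from deriv(c,i), deriv(i,g)
round 2: derive deriv(c,h) via R3 from deriv(c,f), deriv(f,h)
round 2: derive deriv(f,g) via R3 from deriv(f,h), deriv(h,g)
round 2: derive deriv(g,c) via R3 from deriv(g,f), deriv(f,c)
round 2: derive deriv(g,h) via R3 from deriv(g,f), deriv(f,h)
round 2: derive deriv(g,i) via R3 from deriv(g,f), deriv(f,i)
round 2: derive deriv(h,a) via R3 from deriv(h,g), deriv(g,a)
round 2: derive deriv(h,h) via R3 from deriv(h,f), deriv(f,h)
round 2: derive deriv(h,i) via R3 from deriv(h,c), deriv(c,i)
round 2: derive deriv(i,a) via R3 from deriv(i,g), deriv(g,a)
round 2: derive deriv(i,d) via R3 from deriv(i,c), deriv(c,d)
round 2: derive deriv(i,f) via R3 from deriv(i,c), deriv(c,f)
round 2: derive deriv(i,i) via R3 from deriv(i,c), deriv(c,i)
round 3: derive deriv(c,a) via R3 from deriv(c,g), deriv(g,a)
round 3: derive deriv(f,a) via R3 from deriv(f,g), deriv(g,a)
round 3: derive deriv(i,h) via R3 from deriv(i,c), deriv(c,h)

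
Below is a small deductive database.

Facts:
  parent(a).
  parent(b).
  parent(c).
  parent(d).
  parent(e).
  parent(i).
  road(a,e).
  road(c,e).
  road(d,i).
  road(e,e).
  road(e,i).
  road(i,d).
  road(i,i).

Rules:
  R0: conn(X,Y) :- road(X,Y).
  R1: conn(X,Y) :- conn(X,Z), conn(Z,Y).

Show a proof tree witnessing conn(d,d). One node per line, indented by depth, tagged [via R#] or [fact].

conn(d,d)  [via R1]
  conn(d,i)  [via R0]
    road(d,i)  [fact]
  conn(i,d)  [via R0]
    road(i,d)  [fact]

round 1: derive conn(a,e) via R0 from road(a,e)
round 1: derive conn(c,e) via R0 from road(c,e)
round 1: derive conn(d,i) via R0 from road(d,i)
round 1: derive conn(e,e) via R0 from road(e,e)
round 1: derive conn(e,i) via R0 from road(e,i)
round 1: derive conn(i,d) via R0 from road(i,d)
round 1: derive conn(i,i) via R0 from road(i,i)
round 2: derive conn(a,i) via R1 from conn(a,e), conn(e,i)
round 2: derive conn(c,i) via R1 from conn(c,e), conn(e,i)
round 2: derive conn(d,d) via R1 from conn(d,i), conn(i,d)
round 2: derive conn(e,d) via R1 from conn(e,i), conn(i,d)
round 3: derive conn(a,d) via R1 from conn(a,e), conn(e,d)
round 3: derive conn(c,d) via R1 from conn(c,e), conn(e,d)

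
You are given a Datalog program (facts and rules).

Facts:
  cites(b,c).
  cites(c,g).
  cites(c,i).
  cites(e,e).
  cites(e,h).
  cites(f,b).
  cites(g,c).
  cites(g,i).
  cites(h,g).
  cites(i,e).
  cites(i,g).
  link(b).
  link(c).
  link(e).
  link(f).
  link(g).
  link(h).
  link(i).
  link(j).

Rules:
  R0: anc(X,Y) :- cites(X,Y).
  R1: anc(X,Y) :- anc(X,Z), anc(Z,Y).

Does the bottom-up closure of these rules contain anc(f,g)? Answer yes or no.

yes

round 1: derive anc(b,c) via R0 from cites(b,c)
round 1: derive anc(c,g) via R0 from cites(c,g)
round 1: derive anc(c,i) via R0 from cites(c,i)
round 1: derive anc(e,e) via R0 from cites(e,e)
round 1: derive anc(e,h) via R0 from cites(e,h)
round 1: derive anc(f,b) via R0 from cites(f,b)
round 1: derive anc(g,c) via R0 from cites(g,c)
round 1: derive anc(g,i) via R0 from cites(g,i)
round 1: derive anc(h,g) via R0 from cites(h,g)
round 1: derive anc(i,e) via R0 from cites(i,e)
round 1: derive anc(i,g) via R0 from cites(i,g)
round 2: derive anc(b,g) via R1 from anc(b,c), anc(c,g)
round 2: derive anc(b,i) via R1 from anc(b,c), anc(c,i)
round 2: derive anc(c,c) via R1 from anc(c,g), anc(g,c)
round 2: derive anc(c,e) via R1 from anc(c,i), anc(i,e)
round 2: derive anc(e,g) via R1 from anc(e,h), anc(h,g)
round 2: derive anc(f,c) via R1 from anc(f,b), anc(b,c)
round 2: derive anc(g,e) via R1 from anc(g,i), anc(i,e)
round 2: derive anc(g,g) via R1 from anc(g,c), anc(c,g)
round 2: derive anc(h,c) via R1 from anc(h,g), anc(g,c)
round 2: derive anc(h,i) via R1 from anc(h,g), anc(g,i)
round 2: derive anc(i,c) via R1 from anc(i,g), anc(g,c)
round 2: derive anc(i,h) via R1 from anc(i,e), anc(e,h)
round 2: derive anc(i,i) via R1 from anc(i,g), anc(g,i)
round 3: derive anc(b,e) via R1 from anc(b,c), anc(c,e)
round 3: derive anc(b,h) via R1 from anc(b,i), anc(i,h)
round 3: derive anc(c,h) via R1 from anc(c,e), anc(e,h)
round 3: derive anc(e,c) via R1 from anc(e,g), anc(g,c)
round 3: derive anc(e,i) via R1 from anc(e,g), anc(g,i)
round 3: derive anc(f,e) via R1 from anc(f,c), anc(c,e)
round 3: derive anc(f,g) via R1 from anc(f,b), anc(b,g)
round 3: derive anc(f,i) via R1 from anc(f,b), anc(b,i)
round 3: derive anc(g,h) via R1 from anc(g,e), anc(e,h)
round 3: derive anc(h,e) via R1 from anc(h,c), anc(c,e)
round 3: derive anc(h,h) via R1 from anc(h,i), anc(i,h)
round 4: derive anc(f,h) via R1 from anc(f,b), anc(b,h)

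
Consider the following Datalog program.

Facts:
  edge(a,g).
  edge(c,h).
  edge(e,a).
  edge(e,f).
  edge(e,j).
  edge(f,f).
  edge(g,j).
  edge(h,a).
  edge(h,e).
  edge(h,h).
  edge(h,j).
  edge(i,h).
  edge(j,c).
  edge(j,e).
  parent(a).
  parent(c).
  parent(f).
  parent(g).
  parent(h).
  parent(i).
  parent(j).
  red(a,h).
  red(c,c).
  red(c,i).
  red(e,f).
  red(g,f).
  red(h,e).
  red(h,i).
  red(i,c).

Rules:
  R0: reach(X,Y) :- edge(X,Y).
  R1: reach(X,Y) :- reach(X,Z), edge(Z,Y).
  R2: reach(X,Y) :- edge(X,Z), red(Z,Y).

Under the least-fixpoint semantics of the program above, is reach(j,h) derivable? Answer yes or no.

yes

round 1: derive reach(a,g) via R0 from edge(a,g)
round 1: derive reach(c,h) via R0 from edge(c,h)
round 1: derive reach(e,a) via R0 from edge(e,a)
round 1: derive reach(e,f) via R0 from edge(e,f)
round 1: derive reach(e,j) via R0 from edge(e,j)
round 1: derive reach(f,f) via R0 from edge(f,f)
round 1: derive reach(g,j) via R0 from edge(g,j)
round 1: derive reach(h,a) via R0 from edge(h,a)
round 1: derive reach(h,e) via R0 from edge(h,e)
round 1: derive reach(h,h) via R0 from edge(h,h)
round 1: derive reach(h,j) via R0 from edge(h,j)
round 1: derive reach(i,h) via R0 from edge(i,h)
round 1: derive reach(j,c) via R0 from edge(j,c)
round 1: derive reach(j,e) via R0 from edge(j,e)
round 1: derive reach(a,f) via R2 from edge(a,g), red(g,f)
round 1: derive reach(c,e) via R2 from edge(c,h), red(h,e)
round 1: derive reach(c,i) via R2 from edge(c,h), red(h,i)
round 1: derive reach(e,h) via R2 from edge(e,a), red(a,h)
round 1: derive reach(h,f) via R2 from edge(h,e), red(e,f)
round 1: derive reach(h,i) via R2 from edge(h,h), red(h,i)
round 1: derive reach(i,e) via R2 from edge(i,h), red(h,e)
round 1: derive reach(i,i) via R2 from edge(i,h), red(h,i)
round 1: derive reach(j,f) via R2 from edge(j,e), red(e,f)
round 1: derive reach(j,i) via R2 from edge(j,c), red(c,i)
round 2: derive reach(a,j) via R1 from reach(a,g), edge(g,j)
round 2: derive reach(c,a) via R1 from reach(c,e), edge(e,a)
round 2: derive reach(c,f) via R1 from reach(c,e), edge(e,f)
round 2: derive reach(c,j) via R1 from reach(c,e), edge(e,j)
round 2: derive reach(e,c) via R1 from reach(e,j), edge(j,c)
round 2: derive reach(e,e) via R1 from reach(e,h), edge(h,e)
round 2: derive reach(e,g) via R1 from reach(e,a), edge(a,g)
round 2: derive reach(g,c) via R1 from reach(g,j), edge(j,c)
round 2: derive reach(g,e) via R1 from reach(g,j), edge(j,e)
round 2: derive reach(h,c) via R1 from reach(h,j), edge(j,c)
round 2: derive reach(h,g) via R1 from reach(h,a), edge(a,g)
round 2: derive reach(i,a) via R1 from reach(i,e), edge(e,a)
round 2: derive reach(i,f) via R1 from reach(i,e), edge(e,f)
round 2: derive reach(i,j) via R1 from reach(i,e), edge(e,j)
round 2: derive reach(j,a) via R1 from reach(j,e), edge(e,a)
round 2: derive reach(j,h) via R1 from reach(j,c), edge(c,h)
round 2: derive reach(j,j) via R1 from reach(j,e), edge(e,j)
round 3: derive reach(a,c) via R1 from reach(a,j), edge(j,c)
round 3: derive reach(a,e) via R1 from reach(a,j), edge(j,e)
round 3: derive reach(c,c) via R1 from reach(c,j), edge(j,c)
round 3: derive reach(c,g) via R1 from reach(c,a), edge(a,g)
round 3: derive reach(g,a) via R1 from reach(g,e), edge(e,a)
round 3: derive reach(g,f) via R1 from reach(g,e), edge(e,f)
round 3: derive reach(g,h) via R1 from reach(g,c), edge(c,h)
round 3: derive reach(i,c) via R1 from reach(i,j), edge(j,c)
round 3: derive reach(i,g) via R1 from reach(i,a), edge(a,g)
round 3: derive reach(j,g) via R1 from reach(j,a), edge(a,g)
round 4: derive reach(a,a) via R1 from reach(a,e), edge(e,a)
round 4: derive reach(a,h) via R1 from reach(a,c), edge(c,h)
round 4: derive reach(g,g) via R1 from reach(g,a), edge(a,g)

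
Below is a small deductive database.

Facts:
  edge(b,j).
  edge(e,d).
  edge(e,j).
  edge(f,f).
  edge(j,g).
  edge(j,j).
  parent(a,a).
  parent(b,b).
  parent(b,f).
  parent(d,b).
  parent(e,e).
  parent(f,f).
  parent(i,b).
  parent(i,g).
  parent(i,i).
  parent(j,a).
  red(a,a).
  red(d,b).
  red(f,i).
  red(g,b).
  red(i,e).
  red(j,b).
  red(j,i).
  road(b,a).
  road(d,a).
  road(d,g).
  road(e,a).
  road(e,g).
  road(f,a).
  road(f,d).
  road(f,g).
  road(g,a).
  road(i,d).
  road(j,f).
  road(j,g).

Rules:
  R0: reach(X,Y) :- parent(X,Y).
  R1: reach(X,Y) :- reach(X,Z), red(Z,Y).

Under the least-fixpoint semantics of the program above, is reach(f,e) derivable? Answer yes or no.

yes

round 1: derive reach(a,a) via R0 from parent(a,a)
round 1: derive reach(b,b) via R0 from parent(b,b)
round 1: derive reach(b,f) via R0 from parent(b,f)
round 1: derive reach(d,b) via R0 from parent(d,b)
round 1: derive reach(e,e) via R0 from parent(e,e)
round 1: derive reach(f,f) via R0 from parent(f,f)
round 1: derive reach(i,b) via R0 from parent(i,b)
round 1: derive reach(i,g) via R0 from parent(i,g)
round 1: derive reach(i,i) via R0 from parent(i,i)
round 1: derive reach(j,a) via R0 from parent(j,a)
round 2: derive reach(b,i) via R1 from reach(b,f), red(f,i)
round 2: derive reach(f,i) via R1 from reach(f,f), red(f,i)
round 2: derive reach(i,e) via R1 from reach(i,i), red(i,e)
round 3: derive reach(b,e) via R1 from reach(b,i), red(i,e)
round 3: derive reach(f,e) via R1 from reach(f,i), red(i,e)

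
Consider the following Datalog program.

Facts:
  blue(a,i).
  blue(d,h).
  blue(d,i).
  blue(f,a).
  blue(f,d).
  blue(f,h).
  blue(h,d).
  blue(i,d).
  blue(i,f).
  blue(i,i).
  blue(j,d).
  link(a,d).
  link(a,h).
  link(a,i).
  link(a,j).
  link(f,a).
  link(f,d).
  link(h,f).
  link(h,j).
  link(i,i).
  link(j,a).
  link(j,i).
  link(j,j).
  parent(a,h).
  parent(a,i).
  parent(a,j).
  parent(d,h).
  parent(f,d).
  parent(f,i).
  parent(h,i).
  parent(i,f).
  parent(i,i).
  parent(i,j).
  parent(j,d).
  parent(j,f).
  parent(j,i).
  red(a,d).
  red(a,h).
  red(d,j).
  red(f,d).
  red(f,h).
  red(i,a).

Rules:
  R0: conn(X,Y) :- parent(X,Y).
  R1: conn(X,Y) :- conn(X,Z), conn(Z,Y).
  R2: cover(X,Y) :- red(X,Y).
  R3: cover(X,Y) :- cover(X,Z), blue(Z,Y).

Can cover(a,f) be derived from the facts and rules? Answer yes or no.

round 1: derive cover(a,d) via R2 from red(a,d)
round 1: derive cover(a,h) via R2 from red(a,h)
round 1: derive cover(d,j) via R2 from red(d,j)
round 1: derive cover(f,d) via R2 from red(f,d)
round 1: derive cover(f,h) via R2 from red(f,h)
round 1: derive cover(i,a) via R2 from red(i,a)
round 2: derive cover(a,i) via R3 from cover(a,d), blue(d,i)
round 2: derive cover(d,d) via R3 from cover(d,j), blue(j,d)
round 2: derive cover(f,i) via R3 from cover(f,d), blue(d,i)
round 2: derive cover(i,i) via R3 from cover(i,a), blue(a,i)
round 3: derive cover(a,f) via R3 from cover(a,i), blue(i,f)
round 3: derive cover(d,h) via R3 from cover(d,d), blue(d,h)
round 3: derive cover(d,i) via R3 from cover(d,d), blue(d,i)
round 3: derive cover(f,f) via R3 from cover(f,i), blue(i,f)
round 3: derive cover(i,d) via R3 from cover(i,i), blue(i,d)
round 3: derive cover(i,f) via R3 from cover(i,i), blue(i,f)
round 4: derive cover(a,a) via R3 from cover(a,f), blue(f,a)
round 4: derive cover(d,f) via R3 from cover(d,i), blue(i,f)
round 4: derive cover(f,a) via R3 from cover(f,f), blue(f,a)
round 4: derive cover(i,h) via R3 from cover(i,d), blue(d,h)
round 5: derive cover(d,a) via R3 from cover(d,f), blue(f,a)

yes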